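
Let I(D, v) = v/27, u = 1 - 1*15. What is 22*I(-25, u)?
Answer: -308/27 ≈ -11.407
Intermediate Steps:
u = -14 (u = 1 - 15 = -14)
I(D, v) = v/27 (I(D, v) = v*(1/27) = v/27)
22*I(-25, u) = 22*((1/27)*(-14)) = 22*(-14/27) = -308/27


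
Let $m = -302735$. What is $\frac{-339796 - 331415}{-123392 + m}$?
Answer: $\frac{671211}{426127} \approx 1.5751$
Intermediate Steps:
$\frac{-339796 - 331415}{-123392 + m} = \frac{-339796 - 331415}{-123392 - 302735} = - \frac{671211}{-426127} = \left(-671211\right) \left(- \frac{1}{426127}\right) = \frac{671211}{426127}$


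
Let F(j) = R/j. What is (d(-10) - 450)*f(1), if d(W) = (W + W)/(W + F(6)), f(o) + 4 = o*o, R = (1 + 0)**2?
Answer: 79290/59 ≈ 1343.9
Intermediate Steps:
R = 1 (R = 1**2 = 1)
f(o) = -4 + o**2 (f(o) = -4 + o*o = -4 + o**2)
F(j) = 1/j
d(W) = 2*W/(1/6 + W) (d(W) = (W + W)/(W + 1/6) = (2*W)/(W + 1/6) = (2*W)/(1/6 + W) = 2*W/(1/6 + W))
(d(-10) - 450)*f(1) = (12*(-10)/(1 + 6*(-10)) - 450)*(-4 + 1**2) = (12*(-10)/(1 - 60) - 450)*(-4 + 1) = (12*(-10)/(-59) - 450)*(-3) = (12*(-10)*(-1/59) - 450)*(-3) = (120/59 - 450)*(-3) = -26430/59*(-3) = 79290/59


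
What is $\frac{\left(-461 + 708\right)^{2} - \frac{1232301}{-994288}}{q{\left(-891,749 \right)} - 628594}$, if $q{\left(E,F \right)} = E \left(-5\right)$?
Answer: $- \frac{60661748893}{620573918032} \approx -0.097751$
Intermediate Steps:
$q{\left(E,F \right)} = - 5 E$
$\frac{\left(-461 + 708\right)^{2} - \frac{1232301}{-994288}}{q{\left(-891,749 \right)} - 628594} = \frac{\left(-461 + 708\right)^{2} - \frac{1232301}{-994288}}{\left(-5\right) \left(-891\right) - 628594} = \frac{247^{2} - - \frac{1232301}{994288}}{4455 - 628594} = \frac{61009 + \frac{1232301}{994288}}{-624139} = \frac{60661748893}{994288} \left(- \frac{1}{624139}\right) = - \frac{60661748893}{620573918032}$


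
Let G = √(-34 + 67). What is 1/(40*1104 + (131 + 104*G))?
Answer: 3407/150871981 - 8*√33/150871981 ≈ 2.2277e-5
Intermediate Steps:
G = √33 ≈ 5.7446
1/(40*1104 + (131 + 104*G)) = 1/(40*1104 + (131 + 104*√33)) = 1/(44160 + (131 + 104*√33)) = 1/(44291 + 104*√33)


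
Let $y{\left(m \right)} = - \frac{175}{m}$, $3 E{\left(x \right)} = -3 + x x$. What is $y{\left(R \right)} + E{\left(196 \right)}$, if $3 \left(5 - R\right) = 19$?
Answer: $\frac{155227}{12} \approx 12936.0$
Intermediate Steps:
$R = - \frac{4}{3}$ ($R = 5 - \frac{19}{3} = - \frac{4}{3} \approx -1.3333$)
$E{\left(x \right)} = -1 + \frac{x^{2}}{3}$ ($E{\left(x \right)} = \frac{-3 + x x}{3} = \frac{-3 + x^{2}}{3} = -1 + \frac{x^{2}}{3}$)
$y{\left(R \right)} + E{\left(196 \right)} = - \frac{175}{- \frac{4}{3}} - \left(1 - \frac{196^{2}}{3}\right) = \left(-175\right) \left(- \frac{3}{4}\right) + \left(-1 + \frac{1}{3} \cdot 38416\right) = \frac{525}{4} + \left(-1 + \frac{38416}{3}\right) = \frac{525}{4} + \frac{38413}{3} = \frac{155227}{12}$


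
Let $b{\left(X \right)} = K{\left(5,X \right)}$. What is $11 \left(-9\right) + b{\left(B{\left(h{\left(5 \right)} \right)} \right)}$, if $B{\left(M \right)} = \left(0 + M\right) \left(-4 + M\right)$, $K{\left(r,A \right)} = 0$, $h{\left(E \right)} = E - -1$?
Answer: $-99$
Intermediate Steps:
$h{\left(E \right)} = 1 + E$ ($h{\left(E \right)} = E + 1 = 1 + E$)
$B{\left(M \right)} = M \left(-4 + M\right)$
$b{\left(X \right)} = 0$
$11 \left(-9\right) + b{\left(B{\left(h{\left(5 \right)} \right)} \right)} = 11 \left(-9\right) + 0 = -99 + 0 = -99$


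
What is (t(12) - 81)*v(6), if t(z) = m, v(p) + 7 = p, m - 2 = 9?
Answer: 70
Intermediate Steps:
m = 11 (m = 2 + 9 = 11)
v(p) = -7 + p
t(z) = 11
(t(12) - 81)*v(6) = (11 - 81)*(-7 + 6) = -70*(-1) = 70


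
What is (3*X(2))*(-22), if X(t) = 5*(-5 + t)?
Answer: 990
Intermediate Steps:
X(t) = -25 + 5*t
(3*X(2))*(-22) = (3*(-25 + 5*2))*(-22) = (3*(-25 + 10))*(-22) = (3*(-15))*(-22) = -45*(-22) = 990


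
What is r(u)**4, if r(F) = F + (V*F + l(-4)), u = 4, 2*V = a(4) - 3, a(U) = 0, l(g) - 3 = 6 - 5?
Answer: 16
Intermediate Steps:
l(g) = 4 (l(g) = 3 + (6 - 5) = 3 + 1 = 4)
V = -3/2 (V = (0 - 3)/2 = (1/2)*(-3) = -3/2 ≈ -1.5000)
r(F) = 4 - F/2 (r(F) = F + (-3*F/2 + 4) = F + (4 - 3*F/2) = 4 - F/2)
r(u)**4 = (4 - 1/2*4)**4 = (4 - 2)**4 = 2**4 = 16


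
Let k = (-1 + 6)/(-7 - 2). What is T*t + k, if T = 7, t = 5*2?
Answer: 625/9 ≈ 69.444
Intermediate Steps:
t = 10
k = -5/9 (k = 5/(-9) = 5*(-1/9) = -5/9 ≈ -0.55556)
T*t + k = 7*10 - 5/9 = 70 - 5/9 = 625/9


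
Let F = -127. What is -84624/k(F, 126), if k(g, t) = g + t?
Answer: 84624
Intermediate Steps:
-84624/k(F, 126) = -84624/(-127 + 126) = -84624/(-1) = -84624*(-1) = 84624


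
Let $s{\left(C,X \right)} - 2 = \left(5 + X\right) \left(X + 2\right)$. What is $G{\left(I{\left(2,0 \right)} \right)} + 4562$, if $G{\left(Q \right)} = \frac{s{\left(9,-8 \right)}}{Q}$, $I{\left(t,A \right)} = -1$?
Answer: $4542$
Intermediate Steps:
$s{\left(C,X \right)} = 2 + \left(2 + X\right) \left(5 + X\right)$ ($s{\left(C,X \right)} = 2 + \left(5 + X\right) \left(X + 2\right) = 2 + \left(5 + X\right) \left(2 + X\right) = 2 + \left(2 + X\right) \left(5 + X\right)$)
$G{\left(Q \right)} = \frac{20}{Q}$ ($G{\left(Q \right)} = \frac{12 + \left(-8\right)^{2} + 7 \left(-8\right)}{Q} = \frac{12 + 64 - 56}{Q} = \frac{20}{Q}$)
$G{\left(I{\left(2,0 \right)} \right)} + 4562 = \frac{20}{-1} + 4562 = 20 \left(-1\right) + 4562 = -20 + 4562 = 4542$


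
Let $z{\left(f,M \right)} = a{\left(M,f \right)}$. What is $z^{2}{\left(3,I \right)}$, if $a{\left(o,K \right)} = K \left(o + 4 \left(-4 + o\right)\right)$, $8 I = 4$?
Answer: $\frac{6561}{4} \approx 1640.3$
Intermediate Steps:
$I = \frac{1}{2}$ ($I = \frac{1}{8} \cdot 4 = \frac{1}{2} \approx 0.5$)
$a{\left(o,K \right)} = K \left(-16 + 5 o\right)$ ($a{\left(o,K \right)} = K \left(o + \left(-16 + 4 o\right)\right) = K \left(-16 + 5 o\right)$)
$z{\left(f,M \right)} = f \left(-16 + 5 M\right)$
$z^{2}{\left(3,I \right)} = \left(3 \left(-16 + 5 \cdot \frac{1}{2}\right)\right)^{2} = \left(3 \left(-16 + \frac{5}{2}\right)\right)^{2} = \left(3 \left(- \frac{27}{2}\right)\right)^{2} = \left(- \frac{81}{2}\right)^{2} = \frac{6561}{4}$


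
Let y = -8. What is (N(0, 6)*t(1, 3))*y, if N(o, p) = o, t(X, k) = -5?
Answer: 0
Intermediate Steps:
(N(0, 6)*t(1, 3))*y = (0*(-5))*(-8) = 0*(-8) = 0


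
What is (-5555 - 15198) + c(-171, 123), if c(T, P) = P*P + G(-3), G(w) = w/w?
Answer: -5623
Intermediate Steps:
G(w) = 1
c(T, P) = 1 + P**2 (c(T, P) = P*P + 1 = P**2 + 1 = 1 + P**2)
(-5555 - 15198) + c(-171, 123) = (-5555 - 15198) + (1 + 123**2) = -20753 + (1 + 15129) = -20753 + 15130 = -5623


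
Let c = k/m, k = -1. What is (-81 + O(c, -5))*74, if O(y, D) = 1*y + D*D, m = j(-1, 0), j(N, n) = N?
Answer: -4070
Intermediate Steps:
m = -1
c = 1 (c = -1/(-1) = -1*(-1) = 1)
O(y, D) = y + D²
(-81 + O(c, -5))*74 = (-81 + (1 + (-5)²))*74 = (-81 + (1 + 25))*74 = (-81 + 26)*74 = -55*74 = -4070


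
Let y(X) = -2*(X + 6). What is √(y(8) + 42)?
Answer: √14 ≈ 3.7417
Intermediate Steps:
y(X) = -12 - 2*X (y(X) = -2*(6 + X) = -12 - 2*X)
√(y(8) + 42) = √((-12 - 2*8) + 42) = √((-12 - 16) + 42) = √(-28 + 42) = √14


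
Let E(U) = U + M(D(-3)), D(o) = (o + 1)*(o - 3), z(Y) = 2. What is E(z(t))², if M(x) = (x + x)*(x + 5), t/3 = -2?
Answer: 168100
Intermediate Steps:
t = -6 (t = 3*(-2) = -6)
D(o) = (1 + o)*(-3 + o)
M(x) = 2*x*(5 + x) (M(x) = (2*x)*(5 + x) = 2*x*(5 + x))
E(U) = 408 + U (E(U) = U + 2*(-3 + (-3)² - 2*(-3))*(5 + (-3 + (-3)² - 2*(-3))) = U + 2*(-3 + 9 + 6)*(5 + (-3 + 9 + 6)) = U + 2*12*(5 + 12) = U + 2*12*17 = U + 408 = 408 + U)
E(z(t))² = (408 + 2)² = 410² = 168100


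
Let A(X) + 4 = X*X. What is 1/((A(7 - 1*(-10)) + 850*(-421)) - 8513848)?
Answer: -1/8871413 ≈ -1.1272e-7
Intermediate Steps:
A(X) = -4 + X**2 (A(X) = -4 + X*X = -4 + X**2)
1/((A(7 - 1*(-10)) + 850*(-421)) - 8513848) = 1/(((-4 + (7 - 1*(-10))**2) + 850*(-421)) - 8513848) = 1/(((-4 + (7 + 10)**2) - 357850) - 8513848) = 1/(((-4 + 17**2) - 357850) - 8513848) = 1/(((-4 + 289) - 357850) - 8513848) = 1/((285 - 357850) - 8513848) = 1/(-357565 - 8513848) = 1/(-8871413) = -1/8871413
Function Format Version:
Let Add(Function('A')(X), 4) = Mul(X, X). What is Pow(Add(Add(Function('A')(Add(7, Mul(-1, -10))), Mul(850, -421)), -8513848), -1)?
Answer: Rational(-1, 8871413) ≈ -1.1272e-7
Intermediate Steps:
Function('A')(X) = Add(-4, Pow(X, 2)) (Function('A')(X) = Add(-4, Mul(X, X)) = Add(-4, Pow(X, 2)))
Pow(Add(Add(Function('A')(Add(7, Mul(-1, -10))), Mul(850, -421)), -8513848), -1) = Pow(Add(Add(Add(-4, Pow(Add(7, Mul(-1, -10)), 2)), Mul(850, -421)), -8513848), -1) = Pow(Add(Add(Add(-4, Pow(Add(7, 10), 2)), -357850), -8513848), -1) = Pow(Add(Add(Add(-4, Pow(17, 2)), -357850), -8513848), -1) = Pow(Add(Add(Add(-4, 289), -357850), -8513848), -1) = Pow(Add(Add(285, -357850), -8513848), -1) = Pow(Add(-357565, -8513848), -1) = Pow(-8871413, -1) = Rational(-1, 8871413)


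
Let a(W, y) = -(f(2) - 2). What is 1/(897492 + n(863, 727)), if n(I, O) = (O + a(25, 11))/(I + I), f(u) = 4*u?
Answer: 1726/1549071913 ≈ 1.1142e-6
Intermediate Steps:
a(W, y) = -6 (a(W, y) = -(4*2 - 2) = -(8 - 2) = -1*6 = -6)
n(I, O) = (-6 + O)/(2*I) (n(I, O) = (O - 6)/(I + I) = (-6 + O)/((2*I)) = (-6 + O)*(1/(2*I)) = (-6 + O)/(2*I))
1/(897492 + n(863, 727)) = 1/(897492 + (1/2)*(-6 + 727)/863) = 1/(897492 + (1/2)*(1/863)*721) = 1/(897492 + 721/1726) = 1/(1549071913/1726) = 1726/1549071913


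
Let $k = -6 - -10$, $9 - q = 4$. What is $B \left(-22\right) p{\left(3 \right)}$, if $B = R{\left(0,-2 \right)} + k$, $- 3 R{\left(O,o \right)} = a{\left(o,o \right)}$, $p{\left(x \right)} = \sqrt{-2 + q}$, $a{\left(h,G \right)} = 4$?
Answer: $- \frac{176 \sqrt{3}}{3} \approx -101.61$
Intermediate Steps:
$q = 5$ ($q = 9 - 4 = 5$)
$p{\left(x \right)} = \sqrt{3}$ ($p{\left(x \right)} = \sqrt{-2 + 5} = \sqrt{3}$)
$k = 4$ ($k = -6 + 10 = 4$)
$R{\left(O,o \right)} = - \frac{4}{3}$ ($R{\left(O,o \right)} = \left(- \frac{1}{3}\right) 4 = - \frac{4}{3}$)
$B = \frac{8}{3}$ ($B = - \frac{4}{3} + 4 = \frac{8}{3} \approx 2.6667$)
$B \left(-22\right) p{\left(3 \right)} = \frac{8}{3} \left(-22\right) \sqrt{3} = - \frac{176 \sqrt{3}}{3}$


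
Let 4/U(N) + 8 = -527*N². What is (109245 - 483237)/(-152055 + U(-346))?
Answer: 737352576165/299787551522 ≈ 2.4596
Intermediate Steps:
U(N) = 4/(-8 - 527*N²)
(109245 - 483237)/(-152055 + U(-346)) = (109245 - 483237)/(-152055 - 4/(8 + 527*(-346)²)) = -373992/(-152055 - 4/(8 + 527*119716)) = -373992/(-152055 - 4/(8 + 63090332)) = -373992/(-152055 - 4/63090340) = -373992/(-152055 - 4*1/63090340) = -373992/(-152055 - 1/15772585) = -373992/(-2398300412176/15772585) = -373992*(-15772585/2398300412176) = 737352576165/299787551522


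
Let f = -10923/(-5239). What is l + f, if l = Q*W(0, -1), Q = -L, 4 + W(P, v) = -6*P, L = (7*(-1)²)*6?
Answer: 891075/5239 ≈ 170.08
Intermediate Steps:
L = 42 (L = (7*1)*6 = 7*6 = 42)
W(P, v) = -4 - 6*P
Q = -42 (Q = -1*42 = -42)
f = 10923/5239 (f = -10923*(-1/5239) = 10923/5239 ≈ 2.0849)
l = 168 (l = -42*(-4 - 6*0) = -42*(-4 + 0) = -42*(-4) = 168)
l + f = 168 + 10923/5239 = 891075/5239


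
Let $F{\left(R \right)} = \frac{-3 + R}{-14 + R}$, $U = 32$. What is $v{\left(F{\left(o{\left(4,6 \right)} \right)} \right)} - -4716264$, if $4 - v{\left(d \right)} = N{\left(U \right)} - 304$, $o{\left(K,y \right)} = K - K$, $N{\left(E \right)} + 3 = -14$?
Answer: $4716589$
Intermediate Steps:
$N{\left(E \right)} = -17$ ($N{\left(E \right)} = -3 - 14 = -17$)
$o{\left(K,y \right)} = 0$
$F{\left(R \right)} = \frac{-3 + R}{-14 + R}$
$v{\left(d \right)} = 325$ ($v{\left(d \right)} = 4 - \left(-17 - 304\right) = 4 - -321 = 4 + 321 = 325$)
$v{\left(F{\left(o{\left(4,6 \right)} \right)} \right)} - -4716264 = 325 - -4716264 = 325 + 4716264 = 4716589$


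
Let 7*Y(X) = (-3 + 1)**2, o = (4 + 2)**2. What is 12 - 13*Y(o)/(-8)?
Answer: 181/14 ≈ 12.929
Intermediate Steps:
o = 36 (o = 6**2 = 36)
Y(X) = 4/7 (Y(X) = (-3 + 1)**2/7 = (1/7)*(-2)**2 = (1/7)*4 = 4/7)
12 - 13*Y(o)/(-8) = 12 - 52/(7*(-8)) = 12 - 52*(-1)/(7*8) = 12 - 13*(-1/14) = 12 + 13/14 = 181/14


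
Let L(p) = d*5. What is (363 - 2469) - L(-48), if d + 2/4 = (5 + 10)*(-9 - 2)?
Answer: -2557/2 ≈ -1278.5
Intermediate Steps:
d = -331/2 (d = -½ + (5 + 10)*(-9 - 2) = -½ + 15*(-11) = -½ - 165 = -331/2 ≈ -165.50)
L(p) = -1655/2 (L(p) = -331/2*5 = -1655/2)
(363 - 2469) - L(-48) = (363 - 2469) - 1*(-1655/2) = -2106 + 1655/2 = -2557/2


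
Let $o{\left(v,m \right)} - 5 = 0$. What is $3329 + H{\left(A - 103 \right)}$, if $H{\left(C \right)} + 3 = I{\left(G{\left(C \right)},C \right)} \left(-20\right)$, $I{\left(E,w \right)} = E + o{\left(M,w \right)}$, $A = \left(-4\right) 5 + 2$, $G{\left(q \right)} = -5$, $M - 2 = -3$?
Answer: $3326$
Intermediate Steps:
$M = -1$ ($M = 2 - 3 = -1$)
$o{\left(v,m \right)} = 5$ ($o{\left(v,m \right)} = 5 + 0 = 5$)
$A = -18$ ($A = -20 + 2 = -18$)
$I{\left(E,w \right)} = 5 + E$ ($I{\left(E,w \right)} = E + 5 = 5 + E$)
$H{\left(C \right)} = -3$ ($H{\left(C \right)} = -3 + \left(5 - 5\right) \left(-20\right) = -3 + 0 \left(-20\right) = -3 + 0 = -3$)
$3329 + H{\left(A - 103 \right)} = 3329 - 3 = 3326$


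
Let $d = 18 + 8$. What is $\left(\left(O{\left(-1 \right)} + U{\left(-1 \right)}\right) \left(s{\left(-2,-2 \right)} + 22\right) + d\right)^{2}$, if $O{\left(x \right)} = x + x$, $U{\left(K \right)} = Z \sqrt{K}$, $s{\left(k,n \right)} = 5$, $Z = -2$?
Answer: $-2132 + 3024 i \approx -2132.0 + 3024.0 i$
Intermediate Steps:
$U{\left(K \right)} = - 2 \sqrt{K}$
$O{\left(x \right)} = 2 x$
$d = 26$
$\left(\left(O{\left(-1 \right)} + U{\left(-1 \right)}\right) \left(s{\left(-2,-2 \right)} + 22\right) + d\right)^{2} = \left(\left(2 \left(-1\right) - 2 \sqrt{-1}\right) \left(5 + 22\right) + 26\right)^{2} = \left(\left(-2 - 2 i\right) 27 + 26\right)^{2} = \left(\left(-54 - 54 i\right) + 26\right)^{2} = \left(-28 - 54 i\right)^{2}$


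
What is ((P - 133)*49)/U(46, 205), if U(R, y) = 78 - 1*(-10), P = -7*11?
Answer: -5145/44 ≈ -116.93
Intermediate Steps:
P = -77
U(R, y) = 88 (U(R, y) = 78 + 10 = 88)
((P - 133)*49)/U(46, 205) = ((-77 - 133)*49)/88 = -210*49*(1/88) = -10290*1/88 = -5145/44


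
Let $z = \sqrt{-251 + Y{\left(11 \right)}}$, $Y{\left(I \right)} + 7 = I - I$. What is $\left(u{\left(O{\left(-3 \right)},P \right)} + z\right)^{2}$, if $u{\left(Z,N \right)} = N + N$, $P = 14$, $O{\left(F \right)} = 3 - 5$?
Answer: $\left(28 + i \sqrt{258}\right)^{2} \approx 526.0 + 899.49 i$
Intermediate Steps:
$O{\left(F \right)} = -2$
$u{\left(Z,N \right)} = 2 N$
$Y{\left(I \right)} = -7$ ($Y{\left(I \right)} = -7 + \left(I - I\right) = -7 + 0 = -7$)
$z = i \sqrt{258}$ ($z = \sqrt{-251 - 7} = \sqrt{-258} = i \sqrt{258} \approx 16.062 i$)
$\left(u{\left(O{\left(-3 \right)},P \right)} + z\right)^{2} = \left(2 \cdot 14 + i \sqrt{258}\right)^{2} = \left(28 + i \sqrt{258}\right)^{2}$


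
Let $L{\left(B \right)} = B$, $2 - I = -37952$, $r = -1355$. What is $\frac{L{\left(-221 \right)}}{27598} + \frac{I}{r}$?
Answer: $- \frac{1047753947}{37395290} \approx -28.018$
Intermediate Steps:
$I = 37954$ ($I = 2 - -37952 = 2 + 37952 = 37954$)
$\frac{L{\left(-221 \right)}}{27598} + \frac{I}{r} = - \frac{221}{27598} + \frac{37954}{-1355} = \left(-221\right) \frac{1}{27598} + 37954 \left(- \frac{1}{1355}\right) = - \frac{221}{27598} - \frac{37954}{1355} = - \frac{1047753947}{37395290}$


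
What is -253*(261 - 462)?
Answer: 50853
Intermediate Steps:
-253*(261 - 462) = -253*(-201) = 50853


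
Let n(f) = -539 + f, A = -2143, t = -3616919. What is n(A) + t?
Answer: -3619601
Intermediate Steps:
n(A) + t = (-539 - 2143) - 3616919 = -2682 - 3616919 = -3619601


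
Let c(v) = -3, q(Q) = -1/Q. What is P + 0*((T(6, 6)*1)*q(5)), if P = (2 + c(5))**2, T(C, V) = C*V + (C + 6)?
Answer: 1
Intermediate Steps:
T(C, V) = 6 + C + C*V (T(C, V) = C*V + (6 + C) = 6 + C + C*V)
P = 1 (P = (2 - 3)**2 = (-1)**2 = 1)
P + 0*((T(6, 6)*1)*q(5)) = 1 + 0*(((6 + 6 + 6*6)*1)*(-1/5)) = 1 + 0*(((6 + 6 + 36)*1)*(-1*1/5)) = 1 + 0*((48*1)*(-1/5)) = 1 + 0*(48*(-1/5)) = 1 + 0*(-48/5) = 1 + 0 = 1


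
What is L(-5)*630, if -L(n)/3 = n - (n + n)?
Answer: -9450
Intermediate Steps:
L(n) = 3*n (L(n) = -3*(n - (n + n)) = -3*(n - 2*n) = -(-3)*n = 3*n)
L(-5)*630 = (3*(-5))*630 = -15*630 = -9450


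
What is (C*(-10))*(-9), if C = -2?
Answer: -180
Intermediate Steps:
(C*(-10))*(-9) = -2*(-10)*(-9) = 20*(-9) = -180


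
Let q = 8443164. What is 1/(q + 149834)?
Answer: 1/8592998 ≈ 1.1637e-7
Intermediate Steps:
1/(q + 149834) = 1/(8443164 + 149834) = 1/8592998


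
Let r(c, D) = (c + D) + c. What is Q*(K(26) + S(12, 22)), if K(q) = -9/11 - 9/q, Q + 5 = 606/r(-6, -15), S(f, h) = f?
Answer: -19627/66 ≈ -297.38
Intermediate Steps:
r(c, D) = D + 2*c (r(c, D) = (D + c) + c = D + 2*c)
Q = -247/9 (Q = -5 + 606/(-15 + 2*(-6)) = -5 + 606/(-15 - 12) = -5 + 606/(-27) = -5 + 606*(-1/27) = -5 - 202/9 = -247/9 ≈ -27.444)
K(q) = -9/11 - 9/q (K(q) = -9*1/11 - 9/q = -9/11 - 9/q)
Q*(K(26) + S(12, 22)) = -247*((-9/11 - 9/26) + 12)/9 = -247*(-333/286 + 12)/9 = -247/9*3099/286 = -19627/66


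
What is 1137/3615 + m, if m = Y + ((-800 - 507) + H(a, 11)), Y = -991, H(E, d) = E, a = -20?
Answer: -2792811/1205 ≈ -2317.7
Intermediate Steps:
m = -2318 (m = -991 + ((-800 - 507) - 20) = -991 + (-1307 - 20) = -991 - 1327 = -2318)
1137/3615 + m = 1137/3615 - 2318 = 1137*(1/3615) - 2318 = 379/1205 - 2318 = -2792811/1205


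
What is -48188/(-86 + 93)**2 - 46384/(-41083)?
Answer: -5765116/5869 ≈ -982.30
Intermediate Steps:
-48188/(-86 + 93)**2 - 46384/(-41083) = -48188/(7**2) - 46384*(-1/41083) = -48188/49 + 46384/41083 = -48188*1/49 + 46384/41083 = -6884/7 + 46384/41083 = -5765116/5869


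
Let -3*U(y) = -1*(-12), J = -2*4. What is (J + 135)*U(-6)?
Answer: -508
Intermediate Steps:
J = -8
U(y) = -4 (U(y) = -(-1)*(-12)/3 = -⅓*12 = -4)
(J + 135)*U(-6) = (-8 + 135)*(-4) = 127*(-4) = -508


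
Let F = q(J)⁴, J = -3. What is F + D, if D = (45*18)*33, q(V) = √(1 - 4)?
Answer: 26739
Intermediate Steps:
q(V) = I*√3 (q(V) = √(-3) = I*√3)
D = 26730 (D = 810*33 = 26730)
F = 9 (F = (I*√3)⁴ = 9)
F + D = 9 + 26730 = 26739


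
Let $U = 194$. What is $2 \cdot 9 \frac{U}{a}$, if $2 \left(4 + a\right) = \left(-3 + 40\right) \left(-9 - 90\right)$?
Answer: $- \frac{6984}{3671} \approx -1.9025$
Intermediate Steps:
$a = - \frac{3671}{2}$ ($a = -4 + \frac{\left(-3 + 40\right) \left(-9 - 90\right)}{2} = -4 + \frac{37 \left(-99\right)}{2} = -4 + \frac{1}{2} \left(-3663\right) = -4 - \frac{3663}{2} = - \frac{3671}{2} \approx -1835.5$)
$2 \cdot 9 \frac{U}{a} = 2 \cdot 9 \frac{194}{- \frac{3671}{2}} = 18 \cdot 194 \left(- \frac{2}{3671}\right) = 18 \left(- \frac{388}{3671}\right) = - \frac{6984}{3671}$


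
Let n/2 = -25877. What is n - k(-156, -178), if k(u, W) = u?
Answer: -51598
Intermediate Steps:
n = -51754 (n = 2*(-25877) = -51754)
n - k(-156, -178) = -51754 - 1*(-156) = -51754 + 156 = -51598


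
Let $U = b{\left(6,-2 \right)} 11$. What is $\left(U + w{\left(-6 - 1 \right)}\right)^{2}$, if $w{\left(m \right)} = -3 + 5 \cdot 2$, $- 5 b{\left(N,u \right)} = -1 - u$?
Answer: $\frac{576}{25} \approx 23.04$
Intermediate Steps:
$b{\left(N,u \right)} = \frac{1}{5} + \frac{u}{5}$ ($b{\left(N,u \right)} = - \frac{-1 - u}{5} = \frac{1}{5} + \frac{u}{5}$)
$w{\left(m \right)} = 7$ ($w{\left(m \right)} = -3 + 10 = 7$)
$U = - \frac{11}{5}$ ($U = \left(\frac{1}{5} + \frac{1}{5} \left(-2\right)\right) 11 = \left(\frac{1}{5} - \frac{2}{5}\right) 11 = \left(- \frac{1}{5}\right) 11 = - \frac{11}{5} \approx -2.2$)
$\left(U + w{\left(-6 - 1 \right)}\right)^{2} = \left(- \frac{11}{5} + 7\right)^{2} = \left(\frac{24}{5}\right)^{2} = \frac{576}{25}$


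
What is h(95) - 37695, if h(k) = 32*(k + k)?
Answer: -31615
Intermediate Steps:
h(k) = 64*k (h(k) = 32*(2*k) = 64*k)
h(95) - 37695 = 64*95 - 37695 = 6080 - 37695 = -31615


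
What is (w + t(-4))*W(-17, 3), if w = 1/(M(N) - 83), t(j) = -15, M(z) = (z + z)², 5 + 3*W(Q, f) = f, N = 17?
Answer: 32188/3219 ≈ 9.9994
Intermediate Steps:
W(Q, f) = -5/3 + f/3
M(z) = 4*z² (M(z) = (2*z)² = 4*z²)
w = 1/1073 (w = 1/(4*17² - 83) = 1/(4*289 - 83) = 1/(1156 - 83) = 1/1073 ≈ 0.00093197)
(w + t(-4))*W(-17, 3) = (1/1073 - 15)*(-5/3 + (⅓)*3) = -16094*(-5/3 + 1)/1073 = -16094/1073*(-⅔) = 32188/3219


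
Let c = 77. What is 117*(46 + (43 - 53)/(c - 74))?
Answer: 4992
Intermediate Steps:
117*(46 + (43 - 53)/(c - 74)) = 117*(46 + (43 - 53)/(77 - 74)) = 117*(46 - 10/3) = 117*(128/3) = 4992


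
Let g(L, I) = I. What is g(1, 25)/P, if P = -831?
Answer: -25/831 ≈ -0.030084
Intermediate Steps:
g(1, 25)/P = 25/(-831) = 25*(-1/831) = -25/831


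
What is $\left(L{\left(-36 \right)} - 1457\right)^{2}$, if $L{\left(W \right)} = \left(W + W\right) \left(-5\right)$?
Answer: $1203409$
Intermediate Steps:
$L{\left(W \right)} = - 10 W$ ($L{\left(W \right)} = 2 W \left(-5\right) = - 10 W$)
$\left(L{\left(-36 \right)} - 1457\right)^{2} = \left(\left(-10\right) \left(-36\right) - 1457\right)^{2} = \left(360 - 1457\right)^{2} = \left(-1097\right)^{2} = 1203409$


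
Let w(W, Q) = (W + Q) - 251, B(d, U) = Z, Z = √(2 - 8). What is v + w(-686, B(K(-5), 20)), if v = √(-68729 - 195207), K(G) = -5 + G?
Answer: -937 + I*√6 + 16*I*√1031 ≈ -937.0 + 516.2*I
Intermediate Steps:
Z = I*√6 (Z = √(-6) = I*√6 ≈ 2.4495*I)
B(d, U) = I*√6
w(W, Q) = -251 + Q + W (w(W, Q) = (Q + W) - 251 = -251 + Q + W)
v = 16*I*√1031 (v = √(-263936) = 16*I*√1031 ≈ 513.75*I)
v + w(-686, B(K(-5), 20)) = 16*I*√1031 + (-251 + I*√6 - 686) = 16*I*√1031 + (-937 + I*√6) = -937 + I*√6 + 16*I*√1031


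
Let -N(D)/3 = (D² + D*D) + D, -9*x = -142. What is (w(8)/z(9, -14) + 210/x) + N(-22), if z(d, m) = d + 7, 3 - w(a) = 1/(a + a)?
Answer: -51338231/18176 ≈ -2824.5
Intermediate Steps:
w(a) = 3 - 1/(2*a) (w(a) = 3 - 1/(a + a) = 3 - 1/(2*a))
x = 142/9 (x = -⅑*(-142) = 142/9 ≈ 15.778)
z(d, m) = 7 + d
N(D) = -6*D² - 3*D (N(D) = -3*((D² + D*D) + D) = -3*((D² + D²) + D) = -3*(2*D² + D) = -3*(D + 2*D²) = -6*D² - 3*D)
(w(8)/z(9, -14) + 210/x) + N(-22) = ((3 - ½/8)/(7 + 9) + 210/(142/9)) - 3*(-22)*(1 + 2*(-22)) = ((3 - ½*⅛)/16 + 210*(9/142)) - 3*(-22)*(1 - 44) = ((3 - 1/16)*(1/16) + 945/71) - 3*(-22)*(-43) = ((47/16)*(1/16) + 945/71) - 2838 = (47/256 + 945/71) - 2838 = 245257/18176 - 2838 = -51338231/18176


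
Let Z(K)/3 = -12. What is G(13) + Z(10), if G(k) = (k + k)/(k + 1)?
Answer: -239/7 ≈ -34.143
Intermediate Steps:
Z(K) = -36 (Z(K) = 3*(-12) = -36)
G(k) = 2*k/(1 + k) (G(k) = (2*k)/(1 + k) = 2*k/(1 + k))
G(13) + Z(10) = 2*13/(1 + 13) - 36 = 2*13/14 - 36 = 2*13*(1/14) - 36 = 13/7 - 36 = -239/7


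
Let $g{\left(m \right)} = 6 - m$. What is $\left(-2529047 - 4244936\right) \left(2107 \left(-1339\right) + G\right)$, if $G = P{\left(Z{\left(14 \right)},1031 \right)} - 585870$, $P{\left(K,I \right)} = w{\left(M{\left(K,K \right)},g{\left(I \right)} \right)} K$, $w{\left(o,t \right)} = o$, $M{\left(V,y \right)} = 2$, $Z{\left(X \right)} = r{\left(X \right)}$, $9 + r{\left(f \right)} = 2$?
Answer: $23080023596331$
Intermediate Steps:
$r{\left(f \right)} = -7$ ($r{\left(f \right)} = -9 + 2 = -7$)
$Z{\left(X \right)} = -7$
$P{\left(K,I \right)} = 2 K$
$G = -585884$ ($G = 2 \left(-7\right) - 585870 = -14 - 585870 = -585884$)
$\left(-2529047 - 4244936\right) \left(2107 \left(-1339\right) + G\right) = \left(-2529047 - 4244936\right) \left(2107 \left(-1339\right) - 585884\right) = - 6773983 \left(-2821273 - 585884\right) = \left(-6773983\right) \left(-3407157\right) = 23080023596331$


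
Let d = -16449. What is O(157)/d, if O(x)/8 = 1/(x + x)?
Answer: -4/2582493 ≈ -1.5489e-6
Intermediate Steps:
O(x) = 4/x (O(x) = 8/(x + x) = 8/((2*x)) = 8*(1/(2*x)) = 4/x)
O(157)/d = (4/157)/(-16449) = (4*(1/157))*(-1/16449) = (4/157)*(-1/16449) = -4/2582493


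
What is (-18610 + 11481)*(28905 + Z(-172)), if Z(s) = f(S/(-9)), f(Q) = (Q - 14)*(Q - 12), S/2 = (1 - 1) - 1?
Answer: -16784866921/81 ≈ -2.0722e+8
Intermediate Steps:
S = -2 (S = 2*((1 - 1) - 1) = 2*(0 - 1) = 2*(-1) = -2)
f(Q) = (-14 + Q)*(-12 + Q)
Z(s) = 13144/81 (Z(s) = 168 + (-2/(-9))² - (-52)/(-9) = 168 + (-2*(-⅑))² - (-52)*(-1)/9 = 168 + (2/9)² - 26*2/9 = 168 + 4/81 - 52/9 = 13144/81)
(-18610 + 11481)*(28905 + Z(-172)) = (-18610 + 11481)*(28905 + 13144/81) = -7129*2354449/81 = -16784866921/81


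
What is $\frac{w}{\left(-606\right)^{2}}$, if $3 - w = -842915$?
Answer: $\frac{421459}{183618} \approx 2.2953$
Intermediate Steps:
$w = 842918$ ($w = 3 - -842915 = 3 + 842915 = 842918$)
$\frac{w}{\left(-606\right)^{2}} = \frac{842918}{\left(-606\right)^{2}} = \frac{842918}{367236} = 842918 \cdot \frac{1}{367236} = \frac{421459}{183618}$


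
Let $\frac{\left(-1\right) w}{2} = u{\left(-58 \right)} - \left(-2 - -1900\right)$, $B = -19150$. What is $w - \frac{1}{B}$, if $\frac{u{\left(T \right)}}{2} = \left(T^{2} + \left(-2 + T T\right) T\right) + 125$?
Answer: $\frac{14742129601}{19150} \approx 7.6982 \cdot 10^{5}$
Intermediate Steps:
$u{\left(T \right)} = 250 + 2 T^{2} + 2 T \left(-2 + T^{2}\right)$ ($u{\left(T \right)} = 2 \left(\left(T^{2} + \left(-2 + T T\right) T\right) + 125\right) = 2 \left(\left(T^{2} + \left(-2 + T^{2}\right) T\right) + 125\right) = 2 \left(\left(T^{2} + T \left(-2 + T^{2}\right)\right) + 125\right) = 2 \left(125 + T^{2} + T \left(-2 + T^{2}\right)\right) = 250 + 2 T^{2} + 2 T \left(-2 + T^{2}\right)$)
$w = 769824$ ($w = - 2 \left(\left(250 - -232 + 2 \left(-58\right)^{2} + 2 \left(-58\right)^{3}\right) - \left(-2 - -1900\right)\right) = - 2 \left(\left(250 + 232 + 2 \cdot 3364 + 2 \left(-195112\right)\right) - \left(-2 + 1900\right)\right) = - 2 \left(\left(250 + 232 + 6728 - 390224\right) - 1898\right) = - 2 \left(-383014 - 1898\right) = \left(-2\right) \left(-384912\right) = 769824$)
$w - \frac{1}{B} = 769824 - \frac{1}{-19150} = 769824 - - \frac{1}{19150} = 769824 + \frac{1}{19150} = \frac{14742129601}{19150}$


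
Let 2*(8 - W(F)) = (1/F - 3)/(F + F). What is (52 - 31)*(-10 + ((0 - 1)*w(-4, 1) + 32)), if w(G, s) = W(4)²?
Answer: -3851757/4096 ≈ -940.37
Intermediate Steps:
W(F) = 8 - (-3 + 1/F)/(4*F) (W(F) = 8 - (1/F - 3)/(2*(F + F)) = 8 - (1/F - 3)/(2*(2*F)) = 8 - (-3 + 1/F)*1/(2*F)/2 = 8 - (-3 + 1/F)/(4*F))
w(G, s) = 273529/4096 (w(G, s) = (8 - ¼/4² + (¾)/4)² = (8 - ¼*1/16 + (¾)*(¼))² = (8 - 1/64 + 3/16)² = (523/64)² = 273529/4096)
(52 - 31)*(-10 + ((0 - 1)*w(-4, 1) + 32)) = (52 - 31)*(-10 + ((0 - 1)*(273529/4096) + 32)) = 21*(-10 + (-1*273529/4096 + 32)) = 21*(-10 + (-273529/4096 + 32)) = 21*(-10 - 142457/4096) = 21*(-183417/4096) = -3851757/4096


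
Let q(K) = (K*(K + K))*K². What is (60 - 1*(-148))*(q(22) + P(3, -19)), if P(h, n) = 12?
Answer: 97452992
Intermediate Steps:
q(K) = 2*K⁴ (q(K) = (K*(2*K))*K² = (2*K²)*K² = 2*K⁴)
(60 - 1*(-148))*(q(22) + P(3, -19)) = (60 - 1*(-148))*(2*22⁴ + 12) = (60 + 148)*(2*234256 + 12) = 208*(468512 + 12) = 208*468524 = 97452992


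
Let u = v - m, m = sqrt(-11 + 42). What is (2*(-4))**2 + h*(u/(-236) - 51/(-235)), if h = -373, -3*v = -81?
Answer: 1426697/55460 - 373*sqrt(31)/236 ≈ 16.925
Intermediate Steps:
v = 27 (v = -1/3*(-81) = 27)
m = sqrt(31) ≈ 5.5678
u = 27 - sqrt(31) ≈ 21.432
(2*(-4))**2 + h*(u/(-236) - 51/(-235)) = (2*(-4))**2 - 373*((27 - sqrt(31))/(-236) - 51/(-235)) = (-8)**2 - 373*((27 - sqrt(31))*(-1/236) - 51*(-1/235)) = 64 - 373*((-27/236 + sqrt(31)/236) + 51/235) = 64 - 373*(5691/55460 + sqrt(31)/236) = 64 + (-2122743/55460 - 373*sqrt(31)/236) = 1426697/55460 - 373*sqrt(31)/236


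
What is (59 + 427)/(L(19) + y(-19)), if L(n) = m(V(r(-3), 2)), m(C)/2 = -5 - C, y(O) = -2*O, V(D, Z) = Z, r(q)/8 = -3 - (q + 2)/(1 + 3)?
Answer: 81/4 ≈ 20.250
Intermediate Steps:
r(q) = -28 - 2*q (r(q) = 8*(-3 - (q + 2)/(1 + 3)) = 8*(-3 - (2 + q)/4) = 8*(-3 - (½ + q/4)) = 8*(-3 + (-½ - q/4)) = 8*(-7/2 - q/4) = -28 - 2*q)
m(C) = -10 - 2*C (m(C) = 2*(-5 - C) = -10 - 2*C)
L(n) = -14 (L(n) = -10 - 2*2 = -10 - 4 = -14)
(59 + 427)/(L(19) + y(-19)) = (59 + 427)/(-14 - 2*(-19)) = 486/(-14 + 38) = 486/24 = 486*(1/24) = 81/4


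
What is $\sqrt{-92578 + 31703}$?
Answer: $5 i \sqrt{2435} \approx 246.73 i$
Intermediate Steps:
$\sqrt{-92578 + 31703} = \sqrt{-60875} = 5 i \sqrt{2435}$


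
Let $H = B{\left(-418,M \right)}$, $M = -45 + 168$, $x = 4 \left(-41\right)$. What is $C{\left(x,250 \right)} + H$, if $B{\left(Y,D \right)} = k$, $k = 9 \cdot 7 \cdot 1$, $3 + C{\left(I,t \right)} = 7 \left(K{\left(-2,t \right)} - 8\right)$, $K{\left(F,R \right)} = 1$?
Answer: $11$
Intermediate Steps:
$x = -164$
$M = 123$
$C{\left(I,t \right)} = -52$ ($C{\left(I,t \right)} = -3 + 7 \left(1 - 8\right) = -3 + 7 \left(-7\right) = -3 - 49 = -52$)
$k = 63$ ($k = 63 \cdot 1 = 63$)
$B{\left(Y,D \right)} = 63$
$H = 63$
$C{\left(x,250 \right)} + H = -52 + 63 = 11$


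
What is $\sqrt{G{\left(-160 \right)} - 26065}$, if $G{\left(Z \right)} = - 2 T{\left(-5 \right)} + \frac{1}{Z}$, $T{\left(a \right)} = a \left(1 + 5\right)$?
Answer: $\frac{i \sqrt{41608010}}{40} \approx 161.26 i$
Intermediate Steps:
$T{\left(a \right)} = 6 a$ ($T{\left(a \right)} = a 6 = 6 a$)
$G{\left(Z \right)} = 60 + \frac{1}{Z}$ ($G{\left(Z \right)} = - 2 \cdot 6 \left(-5\right) + \frac{1}{Z} = \left(-2\right) \left(-30\right) + \frac{1}{Z} = 60 + \frac{1}{Z}$)
$\sqrt{G{\left(-160 \right)} - 26065} = \sqrt{\left(60 + \frac{1}{-160}\right) - 26065} = \sqrt{\left(60 - \frac{1}{160}\right) - 26065} = \sqrt{\frac{9599}{160} - 26065} = \sqrt{- \frac{4160801}{160}} = \frac{i \sqrt{41608010}}{40}$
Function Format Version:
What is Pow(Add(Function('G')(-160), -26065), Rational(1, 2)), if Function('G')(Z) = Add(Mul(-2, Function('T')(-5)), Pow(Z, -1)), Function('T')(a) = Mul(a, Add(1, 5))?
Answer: Mul(Rational(1, 40), I, Pow(41608010, Rational(1, 2))) ≈ Mul(161.26, I)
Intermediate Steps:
Function('T')(a) = Mul(6, a) (Function('T')(a) = Mul(a, 6) = Mul(6, a))
Function('G')(Z) = Add(60, Pow(Z, -1)) (Function('G')(Z) = Add(Mul(-2, Mul(6, -5)), Pow(Z, -1)) = Add(Mul(-2, -30), Pow(Z, -1)) = Add(60, Pow(Z, -1)))
Pow(Add(Function('G')(-160), -26065), Rational(1, 2)) = Pow(Add(Add(60, Pow(-160, -1)), -26065), Rational(1, 2)) = Pow(Add(Add(60, Rational(-1, 160)), -26065), Rational(1, 2)) = Pow(Add(Rational(9599, 160), -26065), Rational(1, 2)) = Pow(Rational(-4160801, 160), Rational(1, 2)) = Mul(Rational(1, 40), I, Pow(41608010, Rational(1, 2)))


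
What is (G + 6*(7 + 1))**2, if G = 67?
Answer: 13225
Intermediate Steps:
(G + 6*(7 + 1))**2 = (67 + 6*(7 + 1))**2 = (67 + 6*8)**2 = (67 + 48)**2 = 115**2 = 13225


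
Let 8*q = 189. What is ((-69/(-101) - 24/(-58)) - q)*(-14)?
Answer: 3695139/11716 ≈ 315.39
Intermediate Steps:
q = 189/8 (q = (⅛)*189 = 189/8 ≈ 23.625)
((-69/(-101) - 24/(-58)) - q)*(-14) = ((-69/(-101) - 24/(-58)) - 1*189/8)*(-14) = ((-69*(-1/101) - 24*(-1/58)) - 189/8)*(-14) = ((69/101 + 12/29) - 189/8)*(-14) = (3213/2929 - 189/8)*(-14) = -527877/23432*(-14) = 3695139/11716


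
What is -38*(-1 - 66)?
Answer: 2546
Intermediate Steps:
-38*(-1 - 66) = -38*(-67) = 2546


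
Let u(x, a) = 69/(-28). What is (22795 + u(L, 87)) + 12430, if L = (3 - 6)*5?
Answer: 986231/28 ≈ 35223.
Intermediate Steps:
L = -15 (L = -3*5 = -15)
u(x, a) = -69/28 (u(x, a) = 69*(-1/28) = -69/28)
(22795 + u(L, 87)) + 12430 = (22795 - 69/28) + 12430 = 638191/28 + 12430 = 986231/28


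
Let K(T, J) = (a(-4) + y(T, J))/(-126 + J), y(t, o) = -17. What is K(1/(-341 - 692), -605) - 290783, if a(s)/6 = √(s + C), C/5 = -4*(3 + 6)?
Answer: -12503668/43 - 12*I*√46/731 ≈ -2.9078e+5 - 0.11134*I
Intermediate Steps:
C = -180 (C = 5*(-4*(3 + 6)) = 5*(-4*9) = 5*(-36) = -180)
a(s) = 6*√(-180 + s) (a(s) = 6*√(s - 180) = 6*√(-180 + s))
K(T, J) = (-17 + 12*I*√46)/(-126 + J) (K(T, J) = (6*√(-180 - 4) - 17)/(-126 + J) = (6*√(-184) - 17)/(-126 + J) = (6*(2*I*√46) - 17)/(-126 + J) = (12*I*√46 - 17)/(-126 + J) = (-17 + 12*I*√46)/(-126 + J))
K(1/(-341 - 692), -605) - 290783 = (-17 + 12*I*√46)/(-126 - 605) - 290783 = (-17 + 12*I*√46)/(-731) - 290783 = -(-17 + 12*I*√46)/731 - 290783 = (1/43 - 12*I*√46/731) - 290783 = -12503668/43 - 12*I*√46/731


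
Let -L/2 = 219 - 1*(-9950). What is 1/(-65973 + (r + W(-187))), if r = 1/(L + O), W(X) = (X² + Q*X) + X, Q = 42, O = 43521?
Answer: -23183/905180234 ≈ -2.5611e-5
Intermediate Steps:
L = -20338 (L = -2*(219 - 1*(-9950)) = -2*(219 + 9950) = -2*10169 = -20338)
W(X) = X² + 43*X (W(X) = (X² + 42*X) + X = X² + 43*X)
r = 1/23183 (r = 1/(-20338 + 43521) = 1/23183 ≈ 4.3135e-5)
1/(-65973 + (r + W(-187))) = 1/(-65973 + (1/23183 - 187*(43 - 187))) = 1/(-65973 + (1/23183 - 187*(-144))) = 1/(-65973 + (1/23183 + 26928)) = 1/(-65973 + 624271825/23183) = 1/(-905180234/23183) = -23183/905180234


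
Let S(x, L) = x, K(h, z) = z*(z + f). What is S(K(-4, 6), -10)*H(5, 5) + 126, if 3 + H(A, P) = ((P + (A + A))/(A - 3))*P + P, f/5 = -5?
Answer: -4377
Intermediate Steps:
f = -25 (f = 5*(-5) = -25)
K(h, z) = z*(-25 + z) (K(h, z) = z*(z - 25) = z*(-25 + z))
H(A, P) = -3 + P + P*(P + 2*A)/(-3 + A) (H(A, P) = -3 + (((P + (A + A))/(A - 3))*P + P) = -3 + (((P + 2*A)/(-3 + A))*P + P) = -3 + (P*(P + 2*A)/(-3 + A) + P) = -3 + (P + P*(P + 2*A)/(-3 + A)) = -3 + P + P*(P + 2*A)/(-3 + A))
S(K(-4, 6), -10)*H(5, 5) + 126 = (6*(-25 + 6))*((9 + 5² - 3*5 - 3*5 + 3*5*5)/(-3 + 5)) + 126 = (6*(-19))*((9 + 25 - 15 - 15 + 75)/2) + 126 = -57*79 + 126 = -114*79/2 + 126 = -4503 + 126 = -4377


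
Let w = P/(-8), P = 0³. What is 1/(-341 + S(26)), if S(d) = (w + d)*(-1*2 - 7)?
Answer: -1/575 ≈ -0.0017391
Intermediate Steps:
P = 0
w = 0 (w = 0/(-8) = 0*(-⅛) = 0)
S(d) = -9*d (S(d) = (0 + d)*(-1*2 - 7) = d*(-2 - 7) = d*(-9) = -9*d)
1/(-341 + S(26)) = 1/(-341 - 9*26) = 1/(-341 - 234) = 1/(-575) = -1/575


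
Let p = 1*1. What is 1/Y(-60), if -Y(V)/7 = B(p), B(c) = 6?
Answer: -1/42 ≈ -0.023810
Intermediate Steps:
p = 1
Y(V) = -42 (Y(V) = -7*6 = -42)
1/Y(-60) = 1/(-42) = -1/42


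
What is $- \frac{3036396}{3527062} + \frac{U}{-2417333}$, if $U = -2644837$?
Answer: $\frac{90387446683}{387549243893} \approx 0.23323$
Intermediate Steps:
$- \frac{3036396}{3527062} + \frac{U}{-2417333} = - \frac{3036396}{3527062} - \frac{2644837}{-2417333} = \left(-3036396\right) \frac{1}{3527062} - - \frac{2644837}{2417333} = - \frac{138018}{160321} + \frac{2644837}{2417333} = \frac{90387446683}{387549243893}$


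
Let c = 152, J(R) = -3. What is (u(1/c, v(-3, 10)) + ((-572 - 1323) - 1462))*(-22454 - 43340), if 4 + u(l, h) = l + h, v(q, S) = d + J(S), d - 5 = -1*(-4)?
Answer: 16776121223/76 ≈ 2.2074e+8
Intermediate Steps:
d = 9 (d = 5 - 1*(-4) = 5 + 4 = 9)
v(q, S) = 6 (v(q, S) = 9 - 3 = 6)
u(l, h) = -4 + h + l (u(l, h) = -4 + (l + h) = -4 + (h + l) = -4 + h + l)
(u(1/c, v(-3, 10)) + ((-572 - 1323) - 1462))*(-22454 - 43340) = ((-4 + 6 + 1/152) + ((-572 - 1323) - 1462))*(-22454 - 43340) = ((-4 + 6 + 1/152) + (-1895 - 1462))*(-65794) = (305/152 - 3357)*(-65794) = -509959/152*(-65794) = 16776121223/76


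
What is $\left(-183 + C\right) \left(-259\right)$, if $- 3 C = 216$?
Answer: $66045$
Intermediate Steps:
$C = -72$ ($C = \left(- \frac{1}{3}\right) 216 = -72$)
$\left(-183 + C\right) \left(-259\right) = \left(-183 - 72\right) \left(-259\right) = \left(-255\right) \left(-259\right) = 66045$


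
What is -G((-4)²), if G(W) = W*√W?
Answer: -64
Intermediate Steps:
G(W) = W^(3/2)
-G((-4)²) = -((-4)²)^(3/2) = -16^(3/2) = -1*64 = -64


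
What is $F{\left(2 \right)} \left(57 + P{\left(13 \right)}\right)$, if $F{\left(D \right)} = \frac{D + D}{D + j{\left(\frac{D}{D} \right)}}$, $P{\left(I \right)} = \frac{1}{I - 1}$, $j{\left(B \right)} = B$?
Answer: $\frac{685}{9} \approx 76.111$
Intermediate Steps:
$P{\left(I \right)} = \frac{1}{-1 + I}$
$F{\left(D \right)} = \frac{2 D}{1 + D}$ ($F{\left(D \right)} = \frac{D + D}{D + \frac{D}{D}} = \frac{2 D}{D + 1} = \frac{2 D}{1 + D}$)
$F{\left(2 \right)} \left(57 + P{\left(13 \right)}\right) = 2 \cdot 2 \frac{1}{1 + 2} \left(57 + \frac{1}{-1 + 13}\right) = 2 \cdot 2 \cdot \frac{1}{3} \left(57 + \frac{1}{12}\right) = \frac{4}{3} \cdot \frac{685}{12} = \frac{685}{9}$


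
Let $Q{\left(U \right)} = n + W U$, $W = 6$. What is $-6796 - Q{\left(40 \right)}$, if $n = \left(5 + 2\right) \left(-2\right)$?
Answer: $-7022$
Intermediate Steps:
$n = -14$ ($n = 7 \left(-2\right) = -14$)
$Q{\left(U \right)} = -14 + 6 U$
$-6796 - Q{\left(40 \right)} = -6796 - \left(-14 + 6 \cdot 40\right) = -6796 - \left(-14 + 240\right) = -6796 - 226 = -7022$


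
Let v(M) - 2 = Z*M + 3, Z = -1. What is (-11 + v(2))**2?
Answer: 64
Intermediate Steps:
v(M) = 5 - M (v(M) = 2 + (-M + 3) = 2 + (3 - M) = 5 - M)
(-11 + v(2))**2 = (-11 + (5 - 1*2))**2 = (-11 + (5 - 2))**2 = (-11 + 3)**2 = (-8)**2 = 64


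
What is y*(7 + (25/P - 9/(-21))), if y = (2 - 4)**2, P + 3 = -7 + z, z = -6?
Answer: 657/28 ≈ 23.464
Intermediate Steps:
P = -16 (P = -3 + (-7 - 6) = -3 - 13 = -16)
y = 4 (y = (-2)**2 = 4)
y*(7 + (25/P - 9/(-21))) = 4*(7 + (25/(-16) - 9/(-21))) = 4*(7 + (25*(-1/16) - 9*(-1/21))) = 4*(7 + (-25/16 + 3/7)) = 4*(7 - 127/112) = 4*(657/112) = 657/28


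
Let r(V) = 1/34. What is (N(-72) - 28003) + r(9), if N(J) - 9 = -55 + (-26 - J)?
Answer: -952101/34 ≈ -28003.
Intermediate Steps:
N(J) = -72 - J (N(J) = 9 + (-55 + (-26 - J)) = 9 + (-81 - J) = -72 - J)
r(V) = 1/34
(N(-72) - 28003) + r(9) = ((-72 - 1*(-72)) - 28003) + 1/34 = ((-72 + 72) - 28003) + 1/34 = (0 - 28003) + 1/34 = -28003 + 1/34 = -952101/34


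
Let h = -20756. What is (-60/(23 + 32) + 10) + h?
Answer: -228218/11 ≈ -20747.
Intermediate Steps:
(-60/(23 + 32) + 10) + h = (-60/(23 + 32) + 10) - 20756 = (-60/55 + 10) - 20756 = ((1/55)*(-60) + 10) - 20756 = (-12/11 + 10) - 20756 = 98/11 - 20756 = -228218/11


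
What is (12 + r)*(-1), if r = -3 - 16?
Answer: 7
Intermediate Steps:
r = -19
(12 + r)*(-1) = (12 - 19)*(-1) = -7*(-1) = 7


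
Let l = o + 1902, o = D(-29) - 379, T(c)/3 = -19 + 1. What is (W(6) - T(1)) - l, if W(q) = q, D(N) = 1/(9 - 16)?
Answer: -10240/7 ≈ -1462.9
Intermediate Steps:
D(N) = -⅐ (D(N) = 1/(-7) = -⅐)
T(c) = -54 (T(c) = 3*(-19 + 1) = 3*(-18) = -54)
o = -2654/7 (o = -⅐ - 379 = -2654/7 ≈ -379.14)
l = 10660/7 (l = -2654/7 + 1902 = 10660/7 ≈ 1522.9)
(W(6) - T(1)) - l = (6 - 1*(-54)) - 1*10660/7 = (6 + 54) - 10660/7 = 60 - 10660/7 = -10240/7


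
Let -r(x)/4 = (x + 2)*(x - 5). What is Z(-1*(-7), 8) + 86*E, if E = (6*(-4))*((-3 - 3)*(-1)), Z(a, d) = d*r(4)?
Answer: -12192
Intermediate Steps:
r(x) = -4*(-5 + x)*(2 + x) (r(x) = -4*(x + 2)*(x - 5) = -4*(2 + x)*(-5 + x) = -4*(-5 + x)*(2 + x))
Z(a, d) = 24*d (Z(a, d) = d*(40 - 4*4² + 12*4) = d*(40 - 4*16 + 48) = d*(40 - 64 + 48) = d*24 = 24*d)
E = -144 (E = -(-144)*(-1) = -24*6 = -144)
Z(-1*(-7), 8) + 86*E = 24*8 + 86*(-144) = 192 - 12384 = -12192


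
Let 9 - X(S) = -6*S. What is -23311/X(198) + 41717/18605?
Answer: -383765906/22270185 ≈ -17.232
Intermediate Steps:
X(S) = 9 + 6*S (X(S) = 9 - (-6)*S = 9 + 6*S)
-23311/X(198) + 41717/18605 = -23311/(9 + 6*198) + 41717/18605 = -23311/(9 + 1188) + 41717*(1/18605) = -23311/1197 + 41717/18605 = -383765906/22270185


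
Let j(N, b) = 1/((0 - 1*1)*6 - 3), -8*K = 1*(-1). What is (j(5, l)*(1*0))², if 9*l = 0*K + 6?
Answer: 0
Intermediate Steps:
K = ⅛ (K = -(-1)/8 = -⅛*(-1) = ⅛ ≈ 0.12500)
l = ⅔ (l = (0*(⅛) + 6)/9 = (0 + 6)/9 = (⅑)*6 = ⅔ ≈ 0.66667)
j(N, b) = -⅑ (j(N, b) = 1/((0 - 1)*6 - 3) = 1/(-1*6 - 3) = 1/(-6 - 3) = 1/(-9) = -⅑)
(j(5, l)*(1*0))² = (-0/9)² = (-⅑*0)² = 0² = 0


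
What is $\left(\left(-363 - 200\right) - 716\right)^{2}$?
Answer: $1635841$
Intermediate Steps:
$\left(\left(-363 - 200\right) - 716\right)^{2} = \left(-563 - 716\right)^{2} = \left(-1279\right)^{2} = 1635841$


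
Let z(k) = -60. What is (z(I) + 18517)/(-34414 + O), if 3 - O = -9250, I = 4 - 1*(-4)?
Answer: -18457/25161 ≈ -0.73356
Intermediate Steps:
I = 8 (I = 4 + 4 = 8)
O = 9253 (O = 3 - 1*(-9250) = 3 + 9250 = 9253)
(z(I) + 18517)/(-34414 + O) = (-60 + 18517)/(-34414 + 9253) = 18457/(-25161) = 18457*(-1/25161) = -18457/25161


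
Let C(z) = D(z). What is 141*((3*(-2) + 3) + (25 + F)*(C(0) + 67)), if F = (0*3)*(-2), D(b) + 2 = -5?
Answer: 211077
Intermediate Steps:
D(b) = -7 (D(b) = -2 - 5 = -7)
C(z) = -7
F = 0 (F = 0*(-2) = 0)
141*((3*(-2) + 3) + (25 + F)*(C(0) + 67)) = 141*((3*(-2) + 3) + (25 + 0)*(-7 + 67)) = 141*((-6 + 3) + 25*60) = 141*(-3 + 1500) = 141*1497 = 211077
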